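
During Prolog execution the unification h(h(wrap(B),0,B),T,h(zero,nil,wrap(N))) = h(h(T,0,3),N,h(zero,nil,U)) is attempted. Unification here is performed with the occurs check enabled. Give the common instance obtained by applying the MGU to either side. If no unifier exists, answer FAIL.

Decompose h/3: h(wrap(B),0,B) = h(T,0,3),  T = N,  h(zero,nil,wrap(N)) = h(zero,nil,U).
Decompose h/3: wrap(B) = T,  0 = 0,  B = 3.
Bind T := wrap(B); substituting into the one remaining equation that mentions T gives: wrap(B) = N.
Delete trivial equation 0 = 0.
Bind B := 3; substituting into the one remaining equation that mentions B gives: wrap(3) = N. Substituting into the earlier binding gives T := wrap(3).
Bind N := wrap(3); substituting into the remaining equation gives: h(zero,nil,wrap(wrap(3))) = h(zero,nil,U).
Decompose h/3: zero = zero,  nil = nil,  wrap(wrap(3)) = U.
Delete trivial equation zero = zero.
Delete trivial equation nil = nil.
Bind U := wrap(wrap(3)).
Applying the MGU to either side gives h(h(wrap(3),0,3),wrap(3),h(zero,nil,wrap(wrap(3)))).

h(h(wrap(3),0,3),wrap(3),h(zero,nil,wrap(wrap(3))))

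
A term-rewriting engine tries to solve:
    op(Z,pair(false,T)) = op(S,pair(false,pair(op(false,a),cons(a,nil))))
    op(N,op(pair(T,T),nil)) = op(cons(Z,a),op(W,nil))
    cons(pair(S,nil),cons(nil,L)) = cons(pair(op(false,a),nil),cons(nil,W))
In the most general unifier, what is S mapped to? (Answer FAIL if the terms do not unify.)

op(false,a)

Decompose op/2: Z = S,  pair(false,T) = pair(false,pair(op(false,a),cons(a,nil))).
Bind Z := S; substituting into the one remaining equation that mentions Z gives: op(N,op(pair(T,T),nil)) = op(cons(S,a),op(W,nil)).
Decompose pair/2: false = false,  T = pair(op(false,a),cons(a,nil)).
Delete trivial equation false = false.
Bind T := pair(op(false,a),cons(a,nil)); substituting into the one remaining equation that mentions T gives: op(N,op(pair(pair(op(false,a),cons(a,nil)),pair(op(false,a),cons(a,nil))),nil)) = op(cons(S,a),op(W,nil)).
Decompose op/2: N = cons(S,a),  op(pair(pair(op(false,a),cons(a,nil)),pair(op(false,a),cons(a,nil))),nil) = op(W,nil).
Bind N := cons(S,a); no other remaining equation mentions N.
Decompose op/2: pair(pair(op(false,a),cons(a,nil)),pair(op(false,a),cons(a,nil))) = W,  nil = nil.
Bind W := pair(pair(op(false,a),cons(a,nil)),pair(op(false,a),cons(a,nil))); substituting into the one remaining equation that mentions W gives: cons(pair(S,nil),cons(nil,L)) = cons(pair(op(false,a),nil),cons(nil,pair(pair(op(false,a),cons(a,nil)),pair(op(false,a),cons(a,nil))))).
Delete trivial equation nil = nil.
Decompose cons/2: pair(S,nil) = pair(op(false,a),nil),  cons(nil,L) = cons(nil,pair(pair(op(false,a),cons(a,nil)),pair(op(false,a),cons(a,nil)))).
Decompose pair/2: S = op(false,a),  nil = nil.
Bind S := op(false,a); no other remaining equation mentions S. Substituting into the earlier bindings gives Z := op(false,a), N := cons(op(false,a),a).
Delete trivial equation nil = nil.
Decompose cons/2: nil = nil,  L = pair(pair(op(false,a),cons(a,nil)),pair(op(false,a),cons(a,nil))).
Delete trivial equation nil = nil.
Bind L := pair(pair(op(false,a),cons(a,nil)),pair(op(false,a),cons(a,nil))).
MGU = { Z -> op(false,a), T -> pair(op(false,a),cons(a,nil)), N -> cons(op(false,a),a), W -> pair(pair(op(false,a),cons(a,nil)),pair(op(false,a),cons(a,nil))), S -> op(false,a), L -> pair(pair(op(false,a),cons(a,nil)),pair(op(false,a),cons(a,nil))) }, so S -> op(false,a).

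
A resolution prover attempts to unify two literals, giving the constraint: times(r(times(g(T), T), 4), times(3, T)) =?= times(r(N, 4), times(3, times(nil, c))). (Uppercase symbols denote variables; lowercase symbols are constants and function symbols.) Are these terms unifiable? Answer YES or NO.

YES

Decompose times/2: r(times(g(T), T), 4) =?= r(N, 4),  times(3, T) =?= times(3, times(nil, c)).
Decompose r/2: times(g(T), T) =?= N,  4 =?= 4.
Bind N := times(g(T), T); no other remaining equation mentions N.
Delete trivial equation 4 =?= 4.
Decompose times/2: 3 =?= 3,  T =?= times(nil, c).
Delete trivial equation 3 =?= 3.
Bind T := times(nil, c). Substituting into the earlier binding gives N := times(g(times(nil, c)), times(nil, c)).
No equations remain and no clash or occurs-check failure arose, so a unifier exists.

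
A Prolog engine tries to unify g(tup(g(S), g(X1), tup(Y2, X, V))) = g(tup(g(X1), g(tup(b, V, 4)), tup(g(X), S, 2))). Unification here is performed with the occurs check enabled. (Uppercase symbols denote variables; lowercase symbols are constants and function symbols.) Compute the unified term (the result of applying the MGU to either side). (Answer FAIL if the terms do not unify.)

Decompose g/1: tup(g(S), g(X1), tup(Y2, X, V)) = tup(g(X1), g(tup(b, V, 4)), tup(g(X), S, 2)).
Decompose tup/3: g(S) = g(X1),  g(X1) = g(tup(b, V, 4)),  tup(Y2, X, V) = tup(g(X), S, 2).
Decompose g/1: S = X1.
Bind S := X1; substituting into the one remaining equation that mentions S gives: tup(Y2, X, V) = tup(g(X), X1, 2).
Decompose g/1: X1 = tup(b, V, 4).
Bind X1 := tup(b, V, 4); substituting into the remaining equation gives: tup(Y2, X, V) = tup(g(X), tup(b, V, 4), 2). Substituting into the earlier binding gives S := tup(b, V, 4).
Decompose tup/3: Y2 = g(X),  X = tup(b, V, 4),  V = 2.
Bind Y2 := g(X); no other remaining equation mentions Y2.
Bind X := tup(b, V, 4); no other remaining equation mentions X. Substituting into the earlier binding gives Y2 := g(tup(b, V, 4)).
Bind V := 2. Substituting into the earlier bindings gives S := tup(b, 2, 4), X1 := tup(b, 2, 4), Y2 := g(tup(b, 2, 4)), X := tup(b, 2, 4).
Applying the MGU to either side gives g(tup(g(tup(b, 2, 4)), g(tup(b, 2, 4)), tup(g(tup(b, 2, 4)), tup(b, 2, 4), 2))).

g(tup(g(tup(b, 2, 4)), g(tup(b, 2, 4)), tup(g(tup(b, 2, 4)), tup(b, 2, 4), 2)))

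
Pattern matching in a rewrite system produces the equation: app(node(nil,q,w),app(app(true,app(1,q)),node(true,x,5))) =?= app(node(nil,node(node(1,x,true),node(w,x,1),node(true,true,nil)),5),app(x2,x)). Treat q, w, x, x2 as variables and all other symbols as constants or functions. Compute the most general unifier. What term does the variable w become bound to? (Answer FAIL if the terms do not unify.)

FAIL

Decompose app/2: node(nil,q,w) =?= node(nil,node(node(1,x,true),node(w,x,1),node(true,true,nil)),5),  app(app(true,app(1,q)),node(true,x,5)) =?= app(x2,x).
Decompose node/3: nil =?= nil,  q =?= node(node(1,x,true),node(w,x,1),node(true,true,nil)),  w =?= 5.
Delete trivial equation nil =?= nil.
Bind q := node(node(1,x,true),node(w,x,1),node(true,true,nil)); substituting into the one remaining equation that mentions q gives: app(app(true,app(1,node(node(1,x,true),node(w,x,1),node(true,true,nil)))),node(true,x,5)) =?= app(x2,x).
Bind w := 5; substituting into the remaining equation gives: app(app(true,app(1,node(node(1,x,true),node(5,x,1),node(true,true,nil)))),node(true,x,5)) =?= app(x2,x). Substituting into the earlier binding gives q := node(node(1,x,true),node(5,x,1),node(true,true,nil)).
Decompose app/2: app(true,app(1,node(node(1,x,true),node(5,x,1),node(true,true,nil)))) =?= x2,  node(true,x,5) =?= x.
Bind x2 := app(true,app(1,node(node(1,x,true),node(5,x,1),node(true,true,nil)))); no other remaining equation mentions x2.
Occurs check fails: x occurs in node(true,x,5); the equation x =?= node(true,x,5) has no finite solution.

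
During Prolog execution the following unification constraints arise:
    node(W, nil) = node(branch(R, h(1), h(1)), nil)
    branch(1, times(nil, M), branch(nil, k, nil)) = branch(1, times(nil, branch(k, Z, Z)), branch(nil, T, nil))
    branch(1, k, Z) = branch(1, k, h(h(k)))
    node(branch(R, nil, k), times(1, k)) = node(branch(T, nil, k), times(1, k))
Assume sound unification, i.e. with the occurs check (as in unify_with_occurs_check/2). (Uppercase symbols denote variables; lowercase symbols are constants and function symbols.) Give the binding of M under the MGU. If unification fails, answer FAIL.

Decompose node/2: W = branch(R, h(1), h(1)),  nil = nil.
Bind W := branch(R, h(1), h(1)); no other remaining equation mentions W.
Delete trivial equation nil = nil.
Decompose branch/3: 1 = 1,  times(nil, M) = times(nil, branch(k, Z, Z)),  branch(nil, k, nil) = branch(nil, T, nil).
Delete trivial equation 1 = 1.
Decompose times/2: nil = nil,  M = branch(k, Z, Z).
Delete trivial equation nil = nil.
Bind M := branch(k, Z, Z); no other remaining equation mentions M.
Decompose branch/3: nil = nil,  k = T,  nil = nil.
Delete trivial equation nil = nil.
Bind T := k; substituting into the one remaining equation that mentions T gives: node(branch(R, nil, k), times(1, k)) = node(branch(k, nil, k), times(1, k)).
Delete trivial equation nil = nil.
Decompose branch/3: 1 = 1,  k = k,  Z = h(h(k)).
Delete trivial equation 1 = 1.
Delete trivial equation k = k.
Bind Z := h(h(k)); no other remaining equation mentions Z. Substituting into the earlier binding gives M := branch(k, h(h(k)), h(h(k))).
Decompose node/2: branch(R, nil, k) = branch(k, nil, k),  times(1, k) = times(1, k).
Decompose branch/3: R = k,  nil = nil,  k = k.
Bind R := k; no other remaining equation mentions R. Substituting into the earlier binding gives W := branch(k, h(1), h(1)).
Delete trivial equation nil = nil.
Delete trivial equation k = k.
Delete trivial equation times(1, k) = times(1, k).
MGU = { W -> branch(k, h(1), h(1)), M -> branch(k, h(h(k)), h(h(k))), T -> k, Z -> h(h(k)), R -> k }, so M -> branch(k, h(h(k)), h(h(k))).

branch(k, h(h(k)), h(h(k)))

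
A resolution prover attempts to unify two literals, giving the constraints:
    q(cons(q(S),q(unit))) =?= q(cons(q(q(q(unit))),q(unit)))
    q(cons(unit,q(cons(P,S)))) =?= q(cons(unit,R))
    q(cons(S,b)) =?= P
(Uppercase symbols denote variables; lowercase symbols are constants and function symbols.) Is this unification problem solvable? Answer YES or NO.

Decompose q/1: cons(q(S),q(unit)) =?= cons(q(q(q(unit))),q(unit)).
Decompose cons/2: q(S) =?= q(q(q(unit))),  q(unit) =?= q(unit).
Decompose q/1: S =?= q(q(unit)).
Bind S := q(q(unit)); substituting into the 2 remaining equations that mention S gives: q(cons(unit,q(cons(P,q(q(unit)))))) =?= q(cons(unit,R)),  q(cons(q(q(unit)),b)) =?= P.
Delete trivial equation q(unit) =?= q(unit).
Decompose q/1: cons(unit,q(cons(P,q(q(unit))))) =?= cons(unit,R).
Decompose cons/2: unit =?= unit,  q(cons(P,q(q(unit)))) =?= R.
Delete trivial equation unit =?= unit.
Bind R := q(cons(P,q(q(unit)))); no other remaining equation mentions R.
Bind P := q(cons(q(q(unit)),b)). Substituting into the earlier binding gives R := q(cons(q(cons(q(q(unit)),b)),q(q(unit)))).
No equations remain and no clash or occurs-check failure arose, so a unifier exists.

YES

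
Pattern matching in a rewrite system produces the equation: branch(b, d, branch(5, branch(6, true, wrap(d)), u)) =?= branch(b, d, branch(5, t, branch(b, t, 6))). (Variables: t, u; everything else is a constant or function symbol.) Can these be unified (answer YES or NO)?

YES

Decompose branch/3: b =?= b,  d =?= d,  branch(5, branch(6, true, wrap(d)), u) =?= branch(5, t, branch(b, t, 6)).
Delete trivial equation b =?= b.
Delete trivial equation d =?= d.
Decompose branch/3: 5 =?= 5,  branch(6, true, wrap(d)) =?= t,  u =?= branch(b, t, 6).
Delete trivial equation 5 =?= 5.
Bind t := branch(6, true, wrap(d)); substituting into the remaining equation gives: u =?= branch(b, branch(6, true, wrap(d)), 6).
Bind u := branch(b, branch(6, true, wrap(d)), 6).
No equations remain and no clash or occurs-check failure arose, so a unifier exists.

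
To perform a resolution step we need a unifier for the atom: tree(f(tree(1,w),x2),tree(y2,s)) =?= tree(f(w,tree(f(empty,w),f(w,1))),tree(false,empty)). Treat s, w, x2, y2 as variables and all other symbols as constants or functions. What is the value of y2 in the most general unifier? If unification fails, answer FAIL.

Decompose tree/2: f(tree(1,w),x2) =?= f(w,tree(f(empty,w),f(w,1))),  tree(y2,s) =?= tree(false,empty).
Decompose f/2: tree(1,w) =?= w,  x2 =?= tree(f(empty,w),f(w,1)).
Occurs check fails: w occurs in tree(1,w); the equation w =?= tree(1,w) has no finite solution.

FAIL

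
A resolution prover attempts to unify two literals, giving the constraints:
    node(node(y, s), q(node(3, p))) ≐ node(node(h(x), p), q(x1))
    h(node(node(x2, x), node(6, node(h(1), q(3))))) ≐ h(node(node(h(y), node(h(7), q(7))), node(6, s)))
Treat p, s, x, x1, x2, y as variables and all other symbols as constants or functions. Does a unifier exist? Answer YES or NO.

Decompose node/2: node(y, s) ≐ node(h(x), p),  q(node(3, p)) ≐ q(x1).
Decompose node/2: y ≐ h(x),  s ≐ p.
Bind y := h(x); substituting into the one remaining equation that mentions y gives: h(node(node(x2, x), node(6, node(h(1), q(3))))) ≐ h(node(node(h(h(x)), node(h(7), q(7))), node(6, s))).
Bind s := p; substituting into the one remaining equation that mentions s gives: h(node(node(x2, x), node(6, node(h(1), q(3))))) ≐ h(node(node(h(h(x)), node(h(7), q(7))), node(6, p))).
Decompose q/1: node(3, p) ≐ x1.
Bind x1 := node(3, p); no other remaining equation mentions x1.
Decompose h/1: node(node(x2, x), node(6, node(h(1), q(3)))) ≐ node(node(h(h(x)), node(h(7), q(7))), node(6, p)).
Decompose node/2: node(x2, x) ≐ node(h(h(x)), node(h(7), q(7))),  node(6, node(h(1), q(3))) ≐ node(6, p).
Decompose node/2: x2 ≐ h(h(x)),  x ≐ node(h(7), q(7)).
Bind x2 := h(h(x)); no other remaining equation mentions x2.
Bind x := node(h(7), q(7)); no other remaining equation mentions x. Substituting into the earlier bindings gives y := h(node(h(7), q(7))), x2 := h(h(node(h(7), q(7)))).
Decompose node/2: 6 ≐ 6,  node(h(1), q(3)) ≐ p.
Delete trivial equation 6 ≐ 6.
Bind p := node(h(1), q(3)). Substituting into the earlier bindings gives s := node(h(1), q(3)), x1 := node(3, node(h(1), q(3))).
No equations remain and no clash or occurs-check failure arose, so a unifier exists.

YES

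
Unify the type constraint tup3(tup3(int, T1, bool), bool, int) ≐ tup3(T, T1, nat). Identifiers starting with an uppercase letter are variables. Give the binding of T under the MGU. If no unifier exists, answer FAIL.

FAIL

Decompose tup3/3: tup3(int, T1, bool) ≐ T,  bool ≐ T1,  int ≐ nat.
Bind T := tup3(int, T1, bool); no other remaining equation mentions T.
Bind T1 := bool; no other remaining equation mentions T1. Substituting into the earlier binding gives T := tup3(int, bool, bool).
Clash: constants int and nat differ; no unifier exists.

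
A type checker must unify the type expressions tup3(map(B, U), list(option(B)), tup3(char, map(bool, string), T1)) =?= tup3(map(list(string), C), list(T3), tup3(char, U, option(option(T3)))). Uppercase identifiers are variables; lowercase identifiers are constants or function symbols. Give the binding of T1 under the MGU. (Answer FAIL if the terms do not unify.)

option(option(option(list(string))))

Decompose tup3/3: map(B, U) =?= map(list(string), C),  list(option(B)) =?= list(T3),  tup3(char, map(bool, string), T1) =?= tup3(char, U, option(option(T3))).
Decompose map/2: B =?= list(string),  U =?= C.
Bind B := list(string); substituting into the one remaining equation that mentions B gives: list(option(list(string))) =?= list(T3).
Bind U := C; substituting into the one remaining equation that mentions U gives: tup3(char, map(bool, string), T1) =?= tup3(char, C, option(option(T3))).
Decompose list/1: option(list(string)) =?= T3.
Bind T3 := option(list(string)); substituting into the remaining equation gives: tup3(char, map(bool, string), T1) =?= tup3(char, C, option(option(option(list(string))))).
Decompose tup3/3: char =?= char,  map(bool, string) =?= C,  T1 =?= option(option(option(list(string)))).
Delete trivial equation char =?= char.
Bind C := map(bool, string); no other remaining equation mentions C. Substituting into the earlier binding gives U := map(bool, string).
Bind T1 := option(option(option(list(string)))).
MGU = { B ↦ list(string), U ↦ map(bool, string), T3 ↦ option(list(string)), C ↦ map(bool, string), T1 ↦ option(option(option(list(string)))) }, so T1 ↦ option(option(option(list(string)))).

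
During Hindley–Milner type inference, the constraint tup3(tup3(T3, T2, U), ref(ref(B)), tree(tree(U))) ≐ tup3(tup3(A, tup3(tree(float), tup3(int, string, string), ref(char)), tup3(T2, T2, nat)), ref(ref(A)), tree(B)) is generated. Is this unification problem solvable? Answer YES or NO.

Decompose tup3/3: tup3(T3, T2, U) ≐ tup3(A, tup3(tree(float), tup3(int, string, string), ref(char)), tup3(T2, T2, nat)),  ref(ref(B)) ≐ ref(ref(A)),  tree(tree(U)) ≐ tree(B).
Decompose tup3/3: T3 ≐ A,  T2 ≐ tup3(tree(float), tup3(int, string, string), ref(char)),  U ≐ tup3(T2, T2, nat).
Bind T3 := A; no other remaining equation mentions T3.
Bind T2 := tup3(tree(float), tup3(int, string, string), ref(char)); substituting into the one remaining equation that mentions T2 gives: U ≐ tup3(tup3(tree(float), tup3(int, string, string), ref(char)), tup3(tree(float), tup3(int, string, string), ref(char)), nat).
Bind U := tup3(tup3(tree(float), tup3(int, string, string), ref(char)), tup3(tree(float), tup3(int, string, string), ref(char)), nat); substituting into the one remaining equation that mentions U gives: tree(tree(tup3(tup3(tree(float), tup3(int, string, string), ref(char)), tup3(tree(float), tup3(int, string, string), ref(char)), nat))) ≐ tree(B).
Decompose ref/1: ref(B) ≐ ref(A).
Decompose ref/1: B ≐ A.
Bind B := A; substituting into the remaining equation gives: tree(tree(tup3(tup3(tree(float), tup3(int, string, string), ref(char)), tup3(tree(float), tup3(int, string, string), ref(char)), nat))) ≐ tree(A).
Decompose tree/1: tree(tup3(tup3(tree(float), tup3(int, string, string), ref(char)), tup3(tree(float), tup3(int, string, string), ref(char)), nat)) ≐ A.
Bind A := tree(tup3(tup3(tree(float), tup3(int, string, string), ref(char)), tup3(tree(float), tup3(int, string, string), ref(char)), nat)). Substituting into the earlier bindings gives T3 := tree(tup3(tup3(tree(float), tup3(int, string, string), ref(char)), tup3(tree(float), tup3(int, string, string), ref(char)), nat)), B := tree(tup3(tup3(tree(float), tup3(int, string, string), ref(char)), tup3(tree(float), tup3(int, string, string), ref(char)), nat)).
No equations remain and no clash or occurs-check failure arose, so a unifier exists.

YES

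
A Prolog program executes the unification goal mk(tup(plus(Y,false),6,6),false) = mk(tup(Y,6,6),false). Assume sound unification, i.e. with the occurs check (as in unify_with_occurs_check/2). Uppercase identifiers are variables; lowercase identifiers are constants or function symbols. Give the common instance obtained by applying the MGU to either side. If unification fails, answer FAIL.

Decompose mk/2: tup(plus(Y,false),6,6) = tup(Y,6,6),  false = false.
Decompose tup/3: plus(Y,false) = Y,  6 = 6,  6 = 6.
Occurs check fails: Y occurs in plus(Y,false); the equation Y = plus(Y,false) has no finite solution.

FAIL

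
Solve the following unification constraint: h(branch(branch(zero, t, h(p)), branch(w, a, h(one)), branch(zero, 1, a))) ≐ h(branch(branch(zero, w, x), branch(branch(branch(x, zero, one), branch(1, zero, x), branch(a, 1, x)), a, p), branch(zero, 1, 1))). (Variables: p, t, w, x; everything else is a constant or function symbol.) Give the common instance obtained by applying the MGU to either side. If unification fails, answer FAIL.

FAIL

Decompose h/1: branch(branch(zero, t, h(p)), branch(w, a, h(one)), branch(zero, 1, a)) ≐ branch(branch(zero, w, x), branch(branch(branch(x, zero, one), branch(1, zero, x), branch(a, 1, x)), a, p), branch(zero, 1, 1)).
Decompose branch/3: branch(zero, t, h(p)) ≐ branch(zero, w, x),  branch(w, a, h(one)) ≐ branch(branch(branch(x, zero, one), branch(1, zero, x), branch(a, 1, x)), a, p),  branch(zero, 1, a) ≐ branch(zero, 1, 1).
Decompose branch/3: zero ≐ zero,  t ≐ w,  h(p) ≐ x.
Delete trivial equation zero ≐ zero.
Bind t := w; no other remaining equation mentions t.
Bind x := h(p); substituting into the one remaining equation that mentions x gives: branch(w, a, h(one)) ≐ branch(branch(branch(h(p), zero, one), branch(1, zero, h(p)), branch(a, 1, h(p))), a, p).
Decompose branch/3: w ≐ branch(branch(h(p), zero, one), branch(1, zero, h(p)), branch(a, 1, h(p))),  a ≐ a,  h(one) ≐ p.
Bind w := branch(branch(h(p), zero, one), branch(1, zero, h(p)), branch(a, 1, h(p))); no other remaining equation mentions w. Substituting into the earlier binding gives t := branch(branch(h(p), zero, one), branch(1, zero, h(p)), branch(a, 1, h(p))).
Delete trivial equation a ≐ a.
Bind p := h(one); no other remaining equation mentions p. Substituting into the earlier bindings gives t := branch(branch(h(h(one)), zero, one), branch(1, zero, h(h(one))), branch(a, 1, h(h(one)))), x := h(h(one)), w := branch(branch(h(h(one)), zero, one), branch(1, zero, h(h(one))), branch(a, 1, h(h(one)))).
Decompose branch/3: zero ≐ zero,  1 ≐ 1,  a ≐ 1.
Delete trivial equation zero ≐ zero.
Delete trivial equation 1 ≐ 1.
Clash: constants a and 1 differ; no unifier exists.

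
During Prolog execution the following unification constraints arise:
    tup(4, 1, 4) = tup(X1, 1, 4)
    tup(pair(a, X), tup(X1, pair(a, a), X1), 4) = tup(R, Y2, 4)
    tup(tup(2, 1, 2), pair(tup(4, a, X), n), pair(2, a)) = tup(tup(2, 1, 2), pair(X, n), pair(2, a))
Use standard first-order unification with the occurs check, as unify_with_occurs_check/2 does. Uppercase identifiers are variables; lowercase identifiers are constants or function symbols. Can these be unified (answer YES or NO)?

Decompose tup/3: 4 = X1,  1 = 1,  4 = 4.
Bind X1 := 4; substituting into the one remaining equation that mentions X1 gives: tup(pair(a, X), tup(4, pair(a, a), 4), 4) = tup(R, Y2, 4).
Delete trivial equation 1 = 1.
Delete trivial equation 4 = 4.
Decompose tup/3: pair(a, X) = R,  tup(4, pair(a, a), 4) = Y2,  4 = 4.
Bind R := pair(a, X); no other remaining equation mentions R.
Bind Y2 := tup(4, pair(a, a), 4); no other remaining equation mentions Y2.
Delete trivial equation 4 = 4.
Decompose tup/3: tup(2, 1, 2) = tup(2, 1, 2),  pair(tup(4, a, X), n) = pair(X, n),  pair(2, a) = pair(2, a).
Delete trivial equation tup(2, 1, 2) = tup(2, 1, 2).
Decompose pair/2: tup(4, a, X) = X,  n = n.
Occurs check fails: X occurs in tup(4, a, X); the equation X = tup(4, a, X) has no finite solution.

NO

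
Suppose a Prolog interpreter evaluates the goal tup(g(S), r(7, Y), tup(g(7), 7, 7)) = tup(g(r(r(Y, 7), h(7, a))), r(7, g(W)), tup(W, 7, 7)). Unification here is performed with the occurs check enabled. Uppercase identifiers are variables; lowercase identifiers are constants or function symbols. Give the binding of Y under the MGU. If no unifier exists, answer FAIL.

Decompose tup/3: g(S) = g(r(r(Y, 7), h(7, a))),  r(7, Y) = r(7, g(W)),  tup(g(7), 7, 7) = tup(W, 7, 7).
Decompose g/1: S = r(r(Y, 7), h(7, a)).
Bind S := r(r(Y, 7), h(7, a)); no other remaining equation mentions S.
Decompose r/2: 7 = 7,  Y = g(W).
Delete trivial equation 7 = 7.
Bind Y := g(W); no other remaining equation mentions Y. Substituting into the earlier binding gives S := r(r(g(W), 7), h(7, a)).
Decompose tup/3: g(7) = W,  7 = 7,  7 = 7.
Bind W := g(7); no other remaining equation mentions W. Substituting into the earlier bindings gives S := r(r(g(g(7)), 7), h(7, a)), Y := g(g(7)).
Delete trivial equation 7 = 7.
Delete trivial equation 7 = 7.
MGU = { S -> r(r(g(g(7)), 7), h(7, a)), Y -> g(g(7)), W -> g(7) }, so Y -> g(g(7)).

g(g(7))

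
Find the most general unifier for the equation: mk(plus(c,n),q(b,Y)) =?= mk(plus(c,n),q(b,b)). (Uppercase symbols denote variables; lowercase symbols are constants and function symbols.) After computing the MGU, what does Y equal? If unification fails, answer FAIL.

b

Decompose mk/2: plus(c,n) =?= plus(c,n),  q(b,Y) =?= q(b,b).
Delete trivial equation plus(c,n) =?= plus(c,n).
Decompose q/2: b =?= b,  Y =?= b.
Delete trivial equation b =?= b.
Bind Y := b.
MGU = { Y := b }, so Y := b.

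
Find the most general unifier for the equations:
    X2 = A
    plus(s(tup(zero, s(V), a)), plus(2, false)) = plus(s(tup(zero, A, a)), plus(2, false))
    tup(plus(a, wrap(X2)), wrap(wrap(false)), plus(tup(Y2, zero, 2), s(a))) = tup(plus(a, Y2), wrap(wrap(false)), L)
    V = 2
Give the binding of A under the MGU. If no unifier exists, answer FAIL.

s(2)

Bind X2 := A; substituting into the one remaining equation that mentions X2 gives: tup(plus(a, wrap(A)), wrap(wrap(false)), plus(tup(Y2, zero, 2), s(a))) = tup(plus(a, Y2), wrap(wrap(false)), L).
Decompose plus/2: s(tup(zero, s(V), a)) = s(tup(zero, A, a)),  plus(2, false) = plus(2, false).
Decompose s/1: tup(zero, s(V), a) = tup(zero, A, a).
Decompose tup/3: zero = zero,  s(V) = A,  a = a.
Delete trivial equation zero = zero.
Bind A := s(V); substituting into the one remaining equation that mentions A gives: tup(plus(a, wrap(s(V))), wrap(wrap(false)), plus(tup(Y2, zero, 2), s(a))) = tup(plus(a, Y2), wrap(wrap(false)), L). Substituting into the earlier binding gives X2 := s(V).
Delete trivial equation a = a.
Delete trivial equation plus(2, false) = plus(2, false).
Decompose tup/3: plus(a, wrap(s(V))) = plus(a, Y2),  wrap(wrap(false)) = wrap(wrap(false)),  plus(tup(Y2, zero, 2), s(a)) = L.
Decompose plus/2: a = a,  wrap(s(V)) = Y2.
Delete trivial equation a = a.
Bind Y2 := wrap(s(V)); substituting into the one remaining equation that mentions Y2 gives: plus(tup(wrap(s(V)), zero, 2), s(a)) = L.
Delete trivial equation wrap(wrap(false)) = wrap(wrap(false)).
Bind L := plus(tup(wrap(s(V)), zero, 2), s(a)); no other remaining equation mentions L.
Bind V := 2. Substituting into the earlier bindings gives X2 := s(2), A := s(2), Y2 := wrap(s(2)), L := plus(tup(wrap(s(2)), zero, 2), s(a)).
MGU = { X2 ↦ s(2), A ↦ s(2), Y2 ↦ wrap(s(2)), L ↦ plus(tup(wrap(s(2)), zero, 2), s(a)), V ↦ 2 }, so A ↦ s(2).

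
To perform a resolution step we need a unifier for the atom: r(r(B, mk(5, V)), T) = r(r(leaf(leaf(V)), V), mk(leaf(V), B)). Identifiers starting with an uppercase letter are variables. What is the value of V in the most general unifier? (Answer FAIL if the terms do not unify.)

FAIL

Decompose r/2: r(B, mk(5, V)) = r(leaf(leaf(V)), V),  T = mk(leaf(V), B).
Decompose r/2: B = leaf(leaf(V)),  mk(5, V) = V.
Bind B := leaf(leaf(V)); substituting into the one remaining equation that mentions B gives: T = mk(leaf(V), leaf(leaf(V))).
Occurs check fails: V occurs in mk(5, V); the equation V = mk(5, V) has no finite solution.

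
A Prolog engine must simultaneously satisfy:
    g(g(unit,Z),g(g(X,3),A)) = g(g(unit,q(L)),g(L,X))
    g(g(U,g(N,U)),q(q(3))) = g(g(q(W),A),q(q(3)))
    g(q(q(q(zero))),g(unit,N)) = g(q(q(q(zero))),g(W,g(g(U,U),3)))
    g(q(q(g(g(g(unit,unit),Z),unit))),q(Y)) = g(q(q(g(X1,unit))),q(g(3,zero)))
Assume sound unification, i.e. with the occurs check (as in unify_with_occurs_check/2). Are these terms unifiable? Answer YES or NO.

YES

Decompose g/2: g(unit,Z) = g(unit,q(L)),  g(g(X,3),A) = g(L,X).
Decompose g/2: unit = unit,  Z = q(L).
Delete trivial equation unit = unit.
Bind Z := q(L); substituting into the one remaining equation that mentions Z gives: g(q(q(g(g(g(unit,unit),q(L)),unit))),q(Y)) = g(q(q(g(X1,unit))),q(g(3,zero))).
Decompose g/2: g(X,3) = L,  A = X.
Bind L := g(X,3); substituting into the one remaining equation that mentions L gives: g(q(q(g(g(g(unit,unit),q(g(X,3))),unit))),q(Y)) = g(q(q(g(X1,unit))),q(g(3,zero))). Substituting into the earlier binding gives Z := q(g(X,3)).
Bind A := X; substituting into the one remaining equation that mentions A gives: g(g(U,g(N,U)),q(q(3))) = g(g(q(W),X),q(q(3))).
Decompose g/2: g(U,g(N,U)) = g(q(W),X),  q(q(3)) = q(q(3)).
Decompose g/2: U = q(W),  g(N,U) = X.
Bind U := q(W); substituting into the 2 remaining equations that mention U gives: g(N,q(W)) = X,  g(q(q(q(zero))),g(unit,N)) = g(q(q(q(zero))),g(W,g(g(q(W),q(W)),3))).
Bind X := g(N,q(W)); substituting into the one remaining equation that mentions X gives: g(q(q(g(g(g(unit,unit),q(g(g(N,q(W)),3))),unit))),q(Y)) = g(q(q(g(X1,unit))),q(g(3,zero))). Substituting into the earlier bindings gives Z := q(g(g(N,q(W)),3)), L := g(g(N,q(W)),3), A := g(N,q(W)).
Delete trivial equation q(q(3)) = q(q(3)).
Decompose g/2: q(q(q(zero))) = q(q(q(zero))),  g(unit,N) = g(W,g(g(q(W),q(W)),3)).
Delete trivial equation q(q(q(zero))) = q(q(q(zero))).
Decompose g/2: unit = W,  N = g(g(q(W),q(W)),3).
Bind W := unit; substituting into the remaining equations gives: N = g(g(q(unit),q(unit)),3),  g(q(q(g(g(g(unit,unit),q(g(g(N,q(unit)),3))),unit))),q(Y)) = g(q(q(g(X1,unit))),q(g(3,zero))). Substituting into the earlier bindings gives Z := q(g(g(N,q(unit)),3)), L := g(g(N,q(unit)),3), A := g(N,q(unit)), U := q(unit), X := g(N,q(unit)).
Bind N := g(g(q(unit),q(unit)),3); substituting into the remaining equation gives: g(q(q(g(g(g(unit,unit),q(g(g(g(g(q(unit),q(unit)),3),q(unit)),3))),unit))),q(Y)) = g(q(q(g(X1,unit))),q(g(3,zero))). Substituting into the earlier bindings gives Z := q(g(g(g(g(q(unit),q(unit)),3),q(unit)),3)), L := g(g(g(g(q(unit),q(unit)),3),q(unit)),3), A := g(g(g(q(unit),q(unit)),3),q(unit)), X := g(g(g(q(unit),q(unit)),3),q(unit)).
Decompose g/2: q(q(g(g(g(unit,unit),q(g(g(g(g(q(unit),q(unit)),3),q(unit)),3))),unit))) = q(q(g(X1,unit))),  q(Y) = q(g(3,zero)).
Decompose q/1: q(g(g(g(unit,unit),q(g(g(g(g(q(unit),q(unit)),3),q(unit)),3))),unit)) = q(g(X1,unit)).
Decompose q/1: g(g(g(unit,unit),q(g(g(g(g(q(unit),q(unit)),3),q(unit)),3))),unit) = g(X1,unit).
Decompose g/2: g(g(unit,unit),q(g(g(g(g(q(unit),q(unit)),3),q(unit)),3))) = X1,  unit = unit.
Bind X1 := g(g(unit,unit),q(g(g(g(g(q(unit),q(unit)),3),q(unit)),3))); no other remaining equation mentions X1.
Delete trivial equation unit = unit.
Decompose q/1: Y = g(3,zero).
Bind Y := g(3,zero).
No equations remain and no clash or occurs-check failure arose, so a unifier exists.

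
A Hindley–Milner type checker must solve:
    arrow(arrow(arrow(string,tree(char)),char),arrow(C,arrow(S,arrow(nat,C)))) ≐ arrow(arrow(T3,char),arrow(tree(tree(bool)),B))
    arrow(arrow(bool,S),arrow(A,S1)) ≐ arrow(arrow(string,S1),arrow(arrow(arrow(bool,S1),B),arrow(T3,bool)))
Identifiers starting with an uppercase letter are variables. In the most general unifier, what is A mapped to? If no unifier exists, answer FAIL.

FAIL

Decompose arrow/2: arrow(arrow(string,tree(char)),char) ≐ arrow(T3,char),  arrow(C,arrow(S,arrow(nat,C))) ≐ arrow(tree(tree(bool)),B).
Decompose arrow/2: arrow(string,tree(char)) ≐ T3,  char ≐ char.
Bind T3 := arrow(string,tree(char)); substituting into the one remaining equation that mentions T3 gives: arrow(arrow(bool,S),arrow(A,S1)) ≐ arrow(arrow(string,S1),arrow(arrow(arrow(bool,S1),B),arrow(arrow(string,tree(char)),bool))).
Delete trivial equation char ≐ char.
Decompose arrow/2: C ≐ tree(tree(bool)),  arrow(S,arrow(nat,C)) ≐ B.
Bind C := tree(tree(bool)); substituting into the one remaining equation that mentions C gives: arrow(S,arrow(nat,tree(tree(bool)))) ≐ B.
Bind B := arrow(S,arrow(nat,tree(tree(bool)))); substituting into the remaining equation gives: arrow(arrow(bool,S),arrow(A,S1)) ≐ arrow(arrow(string,S1),arrow(arrow(arrow(bool,S1),arrow(S,arrow(nat,tree(tree(bool))))),arrow(arrow(string,tree(char)),bool))).
Decompose arrow/2: arrow(bool,S) ≐ arrow(string,S1),  arrow(A,S1) ≐ arrow(arrow(arrow(bool,S1),arrow(S,arrow(nat,tree(tree(bool))))),arrow(arrow(string,tree(char)),bool)).
Decompose arrow/2: bool ≐ string,  S ≐ S1.
Clash: constants bool and string differ; no unifier exists.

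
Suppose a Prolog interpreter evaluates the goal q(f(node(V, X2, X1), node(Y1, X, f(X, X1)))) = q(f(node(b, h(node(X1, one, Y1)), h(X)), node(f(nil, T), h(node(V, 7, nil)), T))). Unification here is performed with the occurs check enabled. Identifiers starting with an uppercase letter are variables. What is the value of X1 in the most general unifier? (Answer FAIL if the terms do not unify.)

Decompose q/1: f(node(V, X2, X1), node(Y1, X, f(X, X1))) = f(node(b, h(node(X1, one, Y1)), h(X)), node(f(nil, T), h(node(V, 7, nil)), T)).
Decompose f/2: node(V, X2, X1) = node(b, h(node(X1, one, Y1)), h(X)),  node(Y1, X, f(X, X1)) = node(f(nil, T), h(node(V, 7, nil)), T).
Decompose node/3: V = b,  X2 = h(node(X1, one, Y1)),  X1 = h(X).
Bind V := b; substituting into the one remaining equation that mentions V gives: node(Y1, X, f(X, X1)) = node(f(nil, T), h(node(b, 7, nil)), T).
Bind X2 := h(node(X1, one, Y1)); no other remaining equation mentions X2.
Bind X1 := h(X); substituting into the remaining equation gives: node(Y1, X, f(X, h(X))) = node(f(nil, T), h(node(b, 7, nil)), T). Substituting into the earlier binding gives X2 := h(node(h(X), one, Y1)).
Decompose node/3: Y1 = f(nil, T),  X = h(node(b, 7, nil)),  f(X, h(X)) = T.
Bind Y1 := f(nil, T); no other remaining equation mentions Y1. Substituting into the earlier binding gives X2 := h(node(h(X), one, f(nil, T))).
Bind X := h(node(b, 7, nil)); substituting into the remaining equation gives: f(h(node(b, 7, nil)), h(h(node(b, 7, nil)))) = T. Substituting into the earlier bindings gives X2 := h(node(h(h(node(b, 7, nil))), one, f(nil, T))), X1 := h(h(node(b, 7, nil))).
Bind T := f(h(node(b, 7, nil)), h(h(node(b, 7, nil)))). Substituting into the earlier bindings gives X2 := h(node(h(h(node(b, 7, nil))), one, f(nil, f(h(node(b, 7, nil)), h(h(node(b, 7, nil))))))), Y1 := f(nil, f(h(node(b, 7, nil)), h(h(node(b, 7, nil))))).
MGU = { V ↦ b, X2 ↦ h(node(h(h(node(b, 7, nil))), one, f(nil, f(h(node(b, 7, nil)), h(h(node(b, 7, nil))))))), X1 ↦ h(h(node(b, 7, nil))), Y1 ↦ f(nil, f(h(node(b, 7, nil)), h(h(node(b, 7, nil))))), X ↦ h(node(b, 7, nil)), T ↦ f(h(node(b, 7, nil)), h(h(node(b, 7, nil)))) }, so X1 ↦ h(h(node(b, 7, nil))).

h(h(node(b, 7, nil)))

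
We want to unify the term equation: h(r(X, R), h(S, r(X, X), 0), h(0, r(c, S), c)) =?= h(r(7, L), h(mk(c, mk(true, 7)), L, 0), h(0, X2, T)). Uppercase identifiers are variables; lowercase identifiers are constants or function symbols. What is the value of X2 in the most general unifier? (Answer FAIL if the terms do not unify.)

Decompose h/3: r(X, R) =?= r(7, L),  h(S, r(X, X), 0) =?= h(mk(c, mk(true, 7)), L, 0),  h(0, r(c, S), c) =?= h(0, X2, T).
Decompose r/2: X =?= 7,  R =?= L.
Bind X := 7; substituting into the one remaining equation that mentions X gives: h(S, r(7, 7), 0) =?= h(mk(c, mk(true, 7)), L, 0).
Bind R := L; no other remaining equation mentions R.
Decompose h/3: S =?= mk(c, mk(true, 7)),  r(7, 7) =?= L,  0 =?= 0.
Bind S := mk(c, mk(true, 7)); substituting into the one remaining equation that mentions S gives: h(0, r(c, mk(c, mk(true, 7))), c) =?= h(0, X2, T).
Bind L := r(7, 7); no other remaining equation mentions L. Substituting into the earlier binding gives R := r(7, 7).
Delete trivial equation 0 =?= 0.
Decompose h/3: 0 =?= 0,  r(c, mk(c, mk(true, 7))) =?= X2,  c =?= T.
Delete trivial equation 0 =?= 0.
Bind X2 := r(c, mk(c, mk(true, 7))); no other remaining equation mentions X2.
Bind T := c.
MGU = { X ↦ 7, R ↦ r(7, 7), S ↦ mk(c, mk(true, 7)), L ↦ r(7, 7), X2 ↦ r(c, mk(c, mk(true, 7))), T ↦ c }, so X2 ↦ r(c, mk(c, mk(true, 7))).

r(c, mk(c, mk(true, 7)))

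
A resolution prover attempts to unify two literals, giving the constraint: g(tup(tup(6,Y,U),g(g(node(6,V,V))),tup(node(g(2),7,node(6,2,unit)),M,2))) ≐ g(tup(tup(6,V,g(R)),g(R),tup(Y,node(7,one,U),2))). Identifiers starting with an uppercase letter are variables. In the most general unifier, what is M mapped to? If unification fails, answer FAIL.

Decompose g/1: tup(tup(6,Y,U),g(g(node(6,V,V))),tup(node(g(2),7,node(6,2,unit)),M,2)) ≐ tup(tup(6,V,g(R)),g(R),tup(Y,node(7,one,U),2)).
Decompose tup/3: tup(6,Y,U) ≐ tup(6,V,g(R)),  g(g(node(6,V,V))) ≐ g(R),  tup(node(g(2),7,node(6,2,unit)),M,2) ≐ tup(Y,node(7,one,U),2).
Decompose tup/3: 6 ≐ 6,  Y ≐ V,  U ≐ g(R).
Delete trivial equation 6 ≐ 6.
Bind Y := V; substituting into the one remaining equation that mentions Y gives: tup(node(g(2),7,node(6,2,unit)),M,2) ≐ tup(V,node(7,one,U),2).
Bind U := g(R); substituting into the one remaining equation that mentions U gives: tup(node(g(2),7,node(6,2,unit)),M,2) ≐ tup(V,node(7,one,g(R)),2).
Decompose g/1: g(node(6,V,V)) ≐ R.
Bind R := g(node(6,V,V)); substituting into the remaining equation gives: tup(node(g(2),7,node(6,2,unit)),M,2) ≐ tup(V,node(7,one,g(g(node(6,V,V)))),2). Substituting into the earlier binding gives U := g(g(node(6,V,V))).
Decompose tup/3: node(g(2),7,node(6,2,unit)) ≐ V,  M ≐ node(7,one,g(g(node(6,V,V)))),  2 ≐ 2.
Bind V := node(g(2),7,node(6,2,unit)); substituting into the one remaining equation that mentions V gives: M ≐ node(7,one,g(g(node(6,node(g(2),7,node(6,2,unit)),node(g(2),7,node(6,2,unit)))))). Substituting into the earlier bindings gives Y := node(g(2),7,node(6,2,unit)), U := g(g(node(6,node(g(2),7,node(6,2,unit)),node(g(2),7,node(6,2,unit))))), R := g(node(6,node(g(2),7,node(6,2,unit)),node(g(2),7,node(6,2,unit)))).
Bind M := node(7,one,g(g(node(6,node(g(2),7,node(6,2,unit)),node(g(2),7,node(6,2,unit)))))); no other remaining equation mentions M.
Delete trivial equation 2 ≐ 2.
MGU = { Y ↦ node(g(2),7,node(6,2,unit)), U ↦ g(g(node(6,node(g(2),7,node(6,2,unit)),node(g(2),7,node(6,2,unit))))), R ↦ g(node(6,node(g(2),7,node(6,2,unit)),node(g(2),7,node(6,2,unit)))), V ↦ node(g(2),7,node(6,2,unit)), M ↦ node(7,one,g(g(node(6,node(g(2),7,node(6,2,unit)),node(g(2),7,node(6,2,unit)))))) }, so M ↦ node(7,one,g(g(node(6,node(g(2),7,node(6,2,unit)),node(g(2),7,node(6,2,unit)))))).

node(7,one,g(g(node(6,node(g(2),7,node(6,2,unit)),node(g(2),7,node(6,2,unit))))))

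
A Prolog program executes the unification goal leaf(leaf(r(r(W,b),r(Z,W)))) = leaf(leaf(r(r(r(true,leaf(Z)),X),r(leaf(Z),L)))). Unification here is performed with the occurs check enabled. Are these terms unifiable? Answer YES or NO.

Decompose leaf/1: leaf(r(r(W,b),r(Z,W))) = leaf(r(r(r(true,leaf(Z)),X),r(leaf(Z),L))).
Decompose leaf/1: r(r(W,b),r(Z,W)) = r(r(r(true,leaf(Z)),X),r(leaf(Z),L)).
Decompose r/2: r(W,b) = r(r(true,leaf(Z)),X),  r(Z,W) = r(leaf(Z),L).
Decompose r/2: W = r(true,leaf(Z)),  b = X.
Bind W := r(true,leaf(Z)); substituting into the one remaining equation that mentions W gives: r(Z,r(true,leaf(Z))) = r(leaf(Z),L).
Bind X := b; no other remaining equation mentions X.
Decompose r/2: Z = leaf(Z),  r(true,leaf(Z)) = L.
Occurs check fails: Z occurs in leaf(Z); the equation Z = leaf(Z) has no finite solution.

NO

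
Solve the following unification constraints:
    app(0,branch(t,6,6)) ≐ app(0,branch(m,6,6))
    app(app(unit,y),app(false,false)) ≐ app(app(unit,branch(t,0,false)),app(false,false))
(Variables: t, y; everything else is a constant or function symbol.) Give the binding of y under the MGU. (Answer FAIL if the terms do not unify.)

branch(m,0,false)

Decompose app/2: 0 ≐ 0,  branch(t,6,6) ≐ branch(m,6,6).
Delete trivial equation 0 ≐ 0.
Decompose branch/3: t ≐ m,  6 ≐ 6,  6 ≐ 6.
Bind t := m; substituting into the one remaining equation that mentions t gives: app(app(unit,y),app(false,false)) ≐ app(app(unit,branch(m,0,false)),app(false,false)).
Delete trivial equation 6 ≐ 6.
Delete trivial equation 6 ≐ 6.
Decompose app/2: app(unit,y) ≐ app(unit,branch(m,0,false)),  app(false,false) ≐ app(false,false).
Decompose app/2: unit ≐ unit,  y ≐ branch(m,0,false).
Delete trivial equation unit ≐ unit.
Bind y := branch(m,0,false); no other remaining equation mentions y.
Delete trivial equation app(false,false) ≐ app(false,false).
MGU = { t := m, y := branch(m,0,false) }, so y := branch(m,0,false).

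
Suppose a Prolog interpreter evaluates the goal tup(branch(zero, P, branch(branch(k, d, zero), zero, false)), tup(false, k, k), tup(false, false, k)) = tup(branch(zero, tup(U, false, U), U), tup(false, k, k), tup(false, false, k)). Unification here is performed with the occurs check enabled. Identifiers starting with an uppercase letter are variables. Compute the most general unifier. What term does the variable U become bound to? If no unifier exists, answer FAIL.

branch(branch(k, d, zero), zero, false)

Decompose tup/3: branch(zero, P, branch(branch(k, d, zero), zero, false)) = branch(zero, tup(U, false, U), U),  tup(false, k, k) = tup(false, k, k),  tup(false, false, k) = tup(false, false, k).
Decompose branch/3: zero = zero,  P = tup(U, false, U),  branch(branch(k, d, zero), zero, false) = U.
Delete trivial equation zero = zero.
Bind P := tup(U, false, U); no other remaining equation mentions P.
Bind U := branch(branch(k, d, zero), zero, false); no other remaining equation mentions U. Substituting into the earlier binding gives P := tup(branch(branch(k, d, zero), zero, false), false, branch(branch(k, d, zero), zero, false)).
Delete trivial equation tup(false, k, k) = tup(false, k, k).
Delete trivial equation tup(false, false, k) = tup(false, false, k).
MGU = { P -> tup(branch(branch(k, d, zero), zero, false), false, branch(branch(k, d, zero), zero, false)), U -> branch(branch(k, d, zero), zero, false) }, so U -> branch(branch(k, d, zero), zero, false).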